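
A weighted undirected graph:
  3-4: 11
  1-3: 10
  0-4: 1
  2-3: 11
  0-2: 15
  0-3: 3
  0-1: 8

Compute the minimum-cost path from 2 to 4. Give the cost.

15

Candidate routes:
2 → 3 → 4: 11 + 11 = 22
2 → 0 → 1 → 3 → 4: 15 + 8 + 10 + 11 = 44
2 → 0 → 3 → 4: 15 + 3 + 11 = 29
2 → 3 → 0 → 4: 11 + 3 + 1 = 15
2 → 0 → 4: 15 + 1 = 16
2 → 3 → 1 → 0 → 4: 11 + 10 + 8 + 1 = 30
Shortest: 15.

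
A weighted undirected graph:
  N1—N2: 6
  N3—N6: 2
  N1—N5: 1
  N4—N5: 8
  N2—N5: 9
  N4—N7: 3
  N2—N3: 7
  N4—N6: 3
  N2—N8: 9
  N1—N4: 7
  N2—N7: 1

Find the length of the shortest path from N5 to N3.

13

A few of the N5→N3 routes:
N5→N1→N4→N6→N3: 1 + 7 + 3 + 2 = 13
N5→N1→N2→N7→N4→N6→N3: 1 + 6 + 1 + 3 + 3 + 2 = 16
N5→N2→N3: 9 + 7 = 16
N5→N1→N2→N3: 1 + 6 + 7 = 14
N5→N4→N6→N3: 8 + 3 + 2 = 13
Best route has total 13.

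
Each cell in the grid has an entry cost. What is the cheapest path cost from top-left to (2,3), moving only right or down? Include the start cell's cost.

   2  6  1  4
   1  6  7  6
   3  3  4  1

14

Take (0,0) (1,0) (2,0) (2,1) (2,2) (2,3) for a total of 2 + 1 + 3 + 3 + 4 + 1 = 14.
(Top row then right column would cost 20.)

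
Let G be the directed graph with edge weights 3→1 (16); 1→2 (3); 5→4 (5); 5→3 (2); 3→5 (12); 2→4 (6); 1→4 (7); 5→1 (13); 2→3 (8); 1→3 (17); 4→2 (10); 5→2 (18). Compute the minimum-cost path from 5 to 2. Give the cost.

Comparing a few candidate routes:
5→2: 18
5→4→2: 5 + 10 = 15
5→3→1→2: 2 + 16 + 3 = 21
5→1→2: 13 + 3 = 16
The minimum is 15.

15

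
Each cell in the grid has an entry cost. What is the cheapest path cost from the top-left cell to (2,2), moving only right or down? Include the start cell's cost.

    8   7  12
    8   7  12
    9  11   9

Cheapest: [0,0]→[0,1]→[1,1]→[2,1]→[2,2]
  8 + 7 + 7 + 11 + 9 = 42

42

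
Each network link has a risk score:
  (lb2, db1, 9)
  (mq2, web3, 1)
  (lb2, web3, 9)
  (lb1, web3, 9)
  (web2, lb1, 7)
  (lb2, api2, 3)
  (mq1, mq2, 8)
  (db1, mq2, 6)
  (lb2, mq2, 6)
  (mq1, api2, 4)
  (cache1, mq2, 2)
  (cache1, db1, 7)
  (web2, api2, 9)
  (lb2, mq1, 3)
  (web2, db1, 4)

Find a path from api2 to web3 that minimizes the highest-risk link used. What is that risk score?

6

Checking several routes:
api2 -> mq1 -> lb2 -> mq2 -> web3: max(4, 3, 6, 1) = 6
api2 -> lb2 -> mq2 -> web3: max(3, 6, 1) = 6
api2 -> lb2 -> mq1 -> mq2 -> web3: max(3, 3, 8, 1) = 8
Smallest bottleneck: 6.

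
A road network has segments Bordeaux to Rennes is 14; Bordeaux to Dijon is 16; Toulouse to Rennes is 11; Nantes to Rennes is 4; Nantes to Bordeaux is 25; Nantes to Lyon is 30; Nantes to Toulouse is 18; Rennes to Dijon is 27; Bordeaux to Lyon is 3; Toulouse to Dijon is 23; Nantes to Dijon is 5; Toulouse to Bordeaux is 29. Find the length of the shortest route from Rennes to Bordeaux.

Comparing a few candidate routes:
Rennes - Nantes - Bordeaux: 4 + 25 = 29
Rennes - Nantes - Dijon - Bordeaux: 4 + 5 + 16 = 25
Rennes - Bordeaux: 14
Best route has total 14.

14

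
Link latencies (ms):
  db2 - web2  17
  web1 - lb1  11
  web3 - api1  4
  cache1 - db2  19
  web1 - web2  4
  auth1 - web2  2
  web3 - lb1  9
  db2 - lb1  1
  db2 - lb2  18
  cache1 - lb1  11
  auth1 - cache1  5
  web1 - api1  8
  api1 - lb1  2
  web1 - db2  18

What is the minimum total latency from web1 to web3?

12

Comparing a few candidate routes:
web1→db2→lb1→api1→web3: 18 + 1 + 2 + 4 = 25
web1→api1→lb1→web3: 8 + 2 + 9 = 19
web1→lb1→web3: 11 + 9 = 20
web1→db2→lb1→web3: 18 + 1 + 9 = 28
web1→lb1→api1→web3: 11 + 2 + 4 = 17
web1→api1→web3: 8 + 4 = 12
Best route has total 12 ms.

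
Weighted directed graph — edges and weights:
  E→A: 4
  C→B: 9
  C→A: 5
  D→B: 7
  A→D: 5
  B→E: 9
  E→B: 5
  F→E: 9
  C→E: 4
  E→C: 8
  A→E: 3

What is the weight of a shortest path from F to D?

Routes from F to D:
F → E → C → A → D: 9 + 8 + 5 + 5 = 27
F → E → A → D: 9 + 4 + 5 = 18
Shortest: 18.

18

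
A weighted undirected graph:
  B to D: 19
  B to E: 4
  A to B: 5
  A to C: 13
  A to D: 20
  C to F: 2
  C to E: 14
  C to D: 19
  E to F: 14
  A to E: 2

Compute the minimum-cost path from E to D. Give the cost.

Comparing a few candidate routes:
E → C → D: 14 + 19 = 33
E → A → D: 2 + 20 = 22
E → B → D: 4 + 19 = 23
E → B → A → D: 4 + 5 + 20 = 29
E → A → B → D: 2 + 5 + 19 = 26
Shortest: 22.

22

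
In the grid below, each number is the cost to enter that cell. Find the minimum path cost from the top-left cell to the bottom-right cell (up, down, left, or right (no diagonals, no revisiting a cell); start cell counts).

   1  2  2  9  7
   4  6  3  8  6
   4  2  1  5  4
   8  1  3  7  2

Best path: r0c0 → r0c1 → r0c2 → r1c2 → r2c2 → r2c3 → r2c4 → r3c4
Cost: 1 + 2 + 2 + 3 + 1 + 5 + 4 + 2 = 20

20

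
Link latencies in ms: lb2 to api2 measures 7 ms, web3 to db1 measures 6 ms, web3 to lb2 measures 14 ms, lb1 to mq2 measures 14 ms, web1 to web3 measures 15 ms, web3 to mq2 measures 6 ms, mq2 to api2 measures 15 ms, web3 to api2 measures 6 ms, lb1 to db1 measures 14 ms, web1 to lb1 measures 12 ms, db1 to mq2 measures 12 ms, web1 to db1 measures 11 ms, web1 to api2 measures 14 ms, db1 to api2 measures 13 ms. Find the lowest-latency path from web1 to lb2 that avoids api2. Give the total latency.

A few of the web1→lb2 routes:
web1 - db1 - web3 - lb2: 11 + 6 + 14 = 31
web1 - db1 - mq2 - web3 - lb2: 11 + 12 + 6 + 14 = 43
web1 - lb1 - mq2 - web3 - lb2: 12 + 14 + 6 + 14 = 46
web1 - web3 - lb2: 15 + 14 = 29
Best route has total 29 ms.

29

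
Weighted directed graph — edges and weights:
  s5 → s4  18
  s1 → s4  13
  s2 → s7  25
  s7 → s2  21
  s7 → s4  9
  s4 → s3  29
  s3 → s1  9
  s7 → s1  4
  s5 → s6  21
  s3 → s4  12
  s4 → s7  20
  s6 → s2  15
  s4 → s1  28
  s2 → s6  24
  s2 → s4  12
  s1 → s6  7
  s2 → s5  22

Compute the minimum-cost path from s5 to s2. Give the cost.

Candidate routes:
s5→s4→s7→s1→s6→s2: 18 + 20 + 4 + 7 + 15 = 64
s5→s4→s7→s2: 18 + 20 + 21 = 59
s5→s4→s3→s1→s6→s2: 18 + 29 + 9 + 7 + 15 = 78
s5→s6→s2: 21 + 15 = 36
s5→s4→s1→s6→s2: 18 + 28 + 7 + 15 = 68
Best route has total 36.

36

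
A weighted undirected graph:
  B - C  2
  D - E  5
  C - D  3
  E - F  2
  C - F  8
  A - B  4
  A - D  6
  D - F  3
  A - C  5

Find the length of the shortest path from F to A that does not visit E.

Comparing a few candidate routes:
F → D → A: 3 + 6 = 9
F → D → C → B → A: 3 + 3 + 2 + 4 = 12
F → D → C → A: 3 + 3 + 5 = 11
Shortest: 9.

9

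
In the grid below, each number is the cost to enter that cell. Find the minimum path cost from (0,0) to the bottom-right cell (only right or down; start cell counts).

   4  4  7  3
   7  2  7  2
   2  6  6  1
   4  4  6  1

Cheapest: [0,0] [0,1] [1,1] [1,2] [1,3] [2,3] [3,3]
  4 + 4 + 2 + 7 + 2 + 1 + 1 = 21
For comparison, the top-then-right route costs 22.

21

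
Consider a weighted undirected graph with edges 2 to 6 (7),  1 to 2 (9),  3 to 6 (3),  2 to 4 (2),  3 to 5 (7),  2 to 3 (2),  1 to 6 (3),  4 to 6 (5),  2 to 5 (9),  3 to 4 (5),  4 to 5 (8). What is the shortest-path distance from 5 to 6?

Comparing a few candidate routes:
5 → 4 → 2 → 3 → 6: 8 + 2 + 2 + 3 = 15
5 → 2 → 3 → 6: 9 + 2 + 3 = 14
5 → 4 → 6: 8 + 5 = 13
5 → 3 → 6: 7 + 3 = 10
5 → 3 → 2 → 4 → 6: 7 + 2 + 2 + 5 = 16
The minimum is 10.

10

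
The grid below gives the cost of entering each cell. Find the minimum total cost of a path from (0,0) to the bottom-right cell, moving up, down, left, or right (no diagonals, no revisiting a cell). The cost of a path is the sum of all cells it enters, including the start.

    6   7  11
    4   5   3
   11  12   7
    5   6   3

28

Best path: [0,0] -> [1,0] -> [1,1] -> [1,2] -> [2,2] -> [3,2]
Cost: 6 + 4 + 5 + 3 + 7 + 3 = 28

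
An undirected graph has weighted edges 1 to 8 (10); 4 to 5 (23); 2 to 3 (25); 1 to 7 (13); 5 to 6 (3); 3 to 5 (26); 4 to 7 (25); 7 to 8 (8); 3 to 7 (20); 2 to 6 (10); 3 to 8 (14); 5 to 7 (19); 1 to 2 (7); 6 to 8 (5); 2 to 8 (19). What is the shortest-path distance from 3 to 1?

24

Comparing a few candidate routes:
3-8-7-1: 14 + 8 + 13 = 35
3-8-1: 14 + 10 = 24
3-7-1: 20 + 13 = 33
3-2-1: 25 + 7 = 32
The minimum is 24.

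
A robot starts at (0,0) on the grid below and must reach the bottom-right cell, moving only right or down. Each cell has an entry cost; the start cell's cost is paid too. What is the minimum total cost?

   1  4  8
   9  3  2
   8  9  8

18

Take r0c0 → r0c1 → r1c1 → r1c2 → r2c2 for a total of 1 + 4 + 3 + 2 + 8 = 18.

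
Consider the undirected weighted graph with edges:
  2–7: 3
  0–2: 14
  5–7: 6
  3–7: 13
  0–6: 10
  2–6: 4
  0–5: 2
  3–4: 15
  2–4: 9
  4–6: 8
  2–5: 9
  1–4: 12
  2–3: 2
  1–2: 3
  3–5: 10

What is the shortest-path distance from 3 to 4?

11

Checking several routes:
3 → 2 → 6 → 4: 2 + 4 + 8 = 14
3 → 2 → 4: 2 + 9 = 11
3 → 2 → 1 → 4: 2 + 3 + 12 = 17
3 → 7 → 2 → 4: 13 + 3 + 9 = 25
3 → 4: 15
The minimum is 11.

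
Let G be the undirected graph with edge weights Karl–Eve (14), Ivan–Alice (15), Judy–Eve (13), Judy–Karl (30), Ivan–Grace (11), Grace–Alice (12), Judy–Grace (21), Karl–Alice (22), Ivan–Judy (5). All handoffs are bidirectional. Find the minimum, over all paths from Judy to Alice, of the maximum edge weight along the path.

A few of the Judy→Alice routes:
Judy→Grace→Ivan→Alice: max(21, 11, 15) = 21
Judy→Ivan→Alice: max(5, 15) = 15
Judy→Eve→Karl→Alice: max(13, 14, 22) = 22
Judy→Grace→Alice: max(21, 12) = 21
Judy→Ivan→Grace→Alice: max(5, 11, 12) = 12
Smallest bottleneck: 12.

12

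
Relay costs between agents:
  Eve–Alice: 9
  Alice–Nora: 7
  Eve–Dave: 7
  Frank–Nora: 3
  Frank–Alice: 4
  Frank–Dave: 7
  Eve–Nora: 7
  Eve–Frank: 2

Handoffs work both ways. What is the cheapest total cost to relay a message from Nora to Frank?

3

A few of the Nora→Frank routes:
Nora - Eve - Frank: 7 + 2 = 9
Nora - Eve - Dave - Frank: 7 + 7 + 7 = 21
Nora - Frank: 3
Nora - Eve - Alice - Frank: 7 + 9 + 4 = 20
Nora - Alice - Eve - Frank: 7 + 9 + 2 = 18
Nora - Alice - Frank: 7 + 4 = 11
Best route has total 3.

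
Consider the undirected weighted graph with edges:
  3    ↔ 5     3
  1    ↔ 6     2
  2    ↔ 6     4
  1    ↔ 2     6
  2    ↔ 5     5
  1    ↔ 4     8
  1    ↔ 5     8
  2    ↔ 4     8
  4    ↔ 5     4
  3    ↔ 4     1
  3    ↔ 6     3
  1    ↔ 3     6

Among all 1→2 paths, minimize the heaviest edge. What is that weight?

Checking several routes:
1 -> 6 -> 3 -> 5 -> 2: max(2, 3, 3, 5) = 5
1 -> 6 -> 2: max(2, 4) = 4
1 -> 6 -> 3 -> 4 -> 5 -> 2: max(2, 3, 1, 4, 5) = 5
Smallest bottleneck: 4.

4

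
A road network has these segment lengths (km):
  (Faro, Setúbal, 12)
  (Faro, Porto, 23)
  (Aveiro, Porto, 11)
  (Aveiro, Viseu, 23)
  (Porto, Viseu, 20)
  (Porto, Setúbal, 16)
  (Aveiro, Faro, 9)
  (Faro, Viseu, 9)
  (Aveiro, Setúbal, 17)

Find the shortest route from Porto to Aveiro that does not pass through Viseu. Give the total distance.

Comparing a few candidate routes:
Porto - Faro - Aveiro: 23 + 9 = 32
Porto - Setúbal - Faro - Aveiro: 16 + 12 + 9 = 37
Porto - Aveiro: 11
Porto - Setúbal - Aveiro: 16 + 17 = 33
The minimum is 11 km.

11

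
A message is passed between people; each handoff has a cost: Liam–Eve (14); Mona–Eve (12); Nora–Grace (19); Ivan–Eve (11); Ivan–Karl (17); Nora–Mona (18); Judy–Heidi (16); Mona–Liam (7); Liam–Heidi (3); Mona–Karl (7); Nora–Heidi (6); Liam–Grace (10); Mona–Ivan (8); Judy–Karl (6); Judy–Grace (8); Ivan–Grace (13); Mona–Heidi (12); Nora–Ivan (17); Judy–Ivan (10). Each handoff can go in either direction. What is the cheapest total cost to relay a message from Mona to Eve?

12

A few of the Mona→Eve routes:
Mona -> Karl -> Judy -> Ivan -> Eve: 7 + 6 + 10 + 11 = 34
Mona -> Eve: 12
Mona -> Heidi -> Liam -> Eve: 12 + 3 + 14 = 29
Mona -> Liam -> Eve: 7 + 14 = 21
Mona -> Ivan -> Eve: 8 + 11 = 19
The minimum is 12.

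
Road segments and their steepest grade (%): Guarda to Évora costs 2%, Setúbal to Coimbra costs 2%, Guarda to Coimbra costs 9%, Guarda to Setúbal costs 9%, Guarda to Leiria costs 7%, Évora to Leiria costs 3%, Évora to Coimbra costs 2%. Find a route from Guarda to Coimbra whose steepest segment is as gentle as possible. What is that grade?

2

Candidate routes:
Guarda-Setúbal-Coimbra: max(9, 2) = 9
Guarda-Leiria-Évora-Coimbra: max(7, 3, 2) = 7
Guarda-Coimbra: max(9) = 9
Guarda-Évora-Coimbra: max(2, 2) = 2
Best route has worst link 2%.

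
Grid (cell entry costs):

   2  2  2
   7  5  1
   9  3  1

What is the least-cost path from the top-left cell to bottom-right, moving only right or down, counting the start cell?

Path (0,0) → (0,1) → (0,2) → (1,2) → (2,2): 2 + 2 + 2 + 1 + 1 = 8.

8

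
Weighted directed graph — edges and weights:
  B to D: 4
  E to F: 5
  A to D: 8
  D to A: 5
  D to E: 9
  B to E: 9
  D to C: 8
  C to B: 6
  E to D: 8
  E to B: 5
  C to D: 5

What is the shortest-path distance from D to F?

14

Routes from D to F:
D→E→F: 9 + 5 = 14
D→C→B→E→F: 8 + 6 + 9 + 5 = 28
Best route has total 14.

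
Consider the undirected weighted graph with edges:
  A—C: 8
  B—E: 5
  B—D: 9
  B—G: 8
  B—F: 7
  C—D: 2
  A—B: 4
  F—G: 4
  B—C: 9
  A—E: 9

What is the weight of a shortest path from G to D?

A few of the G→D routes:
G→F→B→D: 4 + 7 + 9 = 20
G→B→A→C→D: 8 + 4 + 8 + 2 = 22
G→F→B→C→D: 4 + 7 + 9 + 2 = 22
G→B→C→D: 8 + 9 + 2 = 19
G→B→D: 8 + 9 = 17
The minimum is 17.

17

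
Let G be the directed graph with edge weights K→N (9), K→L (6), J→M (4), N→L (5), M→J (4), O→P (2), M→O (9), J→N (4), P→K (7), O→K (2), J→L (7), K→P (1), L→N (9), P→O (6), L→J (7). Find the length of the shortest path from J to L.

7

A few of the J→L routes:
J -> N -> L: 4 + 5 = 9
J -> L: 7
J -> M -> O -> P -> K -> L: 4 + 9 + 2 + 7 + 6 = 28
J -> M -> O -> K -> L: 4 + 9 + 2 + 6 = 21
Shortest: 7.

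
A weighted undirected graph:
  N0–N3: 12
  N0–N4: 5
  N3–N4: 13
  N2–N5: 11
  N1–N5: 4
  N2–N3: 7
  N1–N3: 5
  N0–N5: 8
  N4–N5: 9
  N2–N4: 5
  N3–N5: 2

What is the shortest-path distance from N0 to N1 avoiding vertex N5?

17

Candidate routes:
N0-N4-N3-N1: 5 + 13 + 5 = 23
N0-N3-N1: 12 + 5 = 17
N0-N4-N2-N3-N1: 5 + 5 + 7 + 5 = 22
Shortest: 17.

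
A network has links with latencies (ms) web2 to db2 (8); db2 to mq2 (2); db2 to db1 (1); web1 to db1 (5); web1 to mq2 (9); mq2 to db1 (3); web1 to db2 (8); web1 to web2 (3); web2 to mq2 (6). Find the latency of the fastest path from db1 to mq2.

3

Comparing a few candidate routes:
db1 -> db2 -> mq2: 1 + 2 = 3
db1 -> mq2: 3
db1 -> web1 -> web2 -> mq2: 5 + 3 + 6 = 14
db1 -> db2 -> web2 -> mq2: 1 + 8 + 6 = 15
db1 -> web1 -> mq2: 5 + 9 = 14
Shortest: 3 ms.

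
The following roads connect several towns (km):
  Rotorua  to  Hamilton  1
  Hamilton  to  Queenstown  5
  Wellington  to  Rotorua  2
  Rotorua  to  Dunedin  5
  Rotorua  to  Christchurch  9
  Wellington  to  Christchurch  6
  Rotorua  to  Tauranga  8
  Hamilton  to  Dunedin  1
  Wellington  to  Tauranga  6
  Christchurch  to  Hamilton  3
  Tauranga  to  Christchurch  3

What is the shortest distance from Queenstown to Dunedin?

6

A few of the Queenstown→Dunedin routes:
Queenstown→Hamilton→Christchurch→Wellington→Rotorua→Dunedin: 5 + 3 + 6 + 2 + 5 = 21
Queenstown→Hamilton→Dunedin: 5 + 1 = 6
Queenstown→Hamilton→Rotorua→Dunedin: 5 + 1 + 5 = 11
Queenstown→Hamilton→Christchurch→Rotorua→Dunedin: 5 + 3 + 9 + 5 = 22
Shortest: 6 km.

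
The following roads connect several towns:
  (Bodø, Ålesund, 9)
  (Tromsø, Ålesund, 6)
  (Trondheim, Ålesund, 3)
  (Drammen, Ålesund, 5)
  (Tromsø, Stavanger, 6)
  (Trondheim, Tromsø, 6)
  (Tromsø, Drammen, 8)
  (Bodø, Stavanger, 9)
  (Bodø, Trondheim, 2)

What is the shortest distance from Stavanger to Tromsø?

A few of the Stavanger→Tromsø routes:
Stavanger - Bodø - Trondheim - Ålesund - Tromsø: 9 + 2 + 3 + 6 = 20
Stavanger - Bodø - Trondheim - Tromsø: 9 + 2 + 6 = 17
Stavanger - Tromsø: 6
Stavanger - Bodø - Ålesund - Trondheim - Tromsø: 9 + 9 + 3 + 6 = 27
Stavanger - Bodø - Ålesund - Tromsø: 9 + 9 + 6 = 24
The minimum is 6.

6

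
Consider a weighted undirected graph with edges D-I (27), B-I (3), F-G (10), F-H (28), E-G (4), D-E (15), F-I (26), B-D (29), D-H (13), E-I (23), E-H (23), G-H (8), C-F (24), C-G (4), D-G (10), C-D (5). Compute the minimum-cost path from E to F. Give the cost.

A few of the E→F routes:
E -> D -> C -> G -> F: 15 + 5 + 4 + 10 = 34
E -> G -> F: 4 + 10 = 14
E -> G -> C -> F: 4 + 4 + 24 = 32
The minimum is 14.

14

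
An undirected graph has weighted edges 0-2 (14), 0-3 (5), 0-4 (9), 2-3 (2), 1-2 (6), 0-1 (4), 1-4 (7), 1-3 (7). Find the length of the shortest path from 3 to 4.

A few of the 3→4 routes:
3 - 1 - 4: 7 + 7 = 14
3 - 0 - 4: 5 + 9 = 14
3 - 2 - 1 - 4: 2 + 6 + 7 = 15
Best route has total 14.

14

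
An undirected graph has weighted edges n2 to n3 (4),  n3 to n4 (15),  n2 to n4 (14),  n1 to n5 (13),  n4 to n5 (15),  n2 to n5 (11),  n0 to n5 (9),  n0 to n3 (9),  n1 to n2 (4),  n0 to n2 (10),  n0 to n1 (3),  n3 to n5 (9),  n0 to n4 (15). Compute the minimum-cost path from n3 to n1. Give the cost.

Comparing a few candidate routes:
n3→n0→n1: 9 + 3 = 12
n3→n5→n1: 9 + 13 = 22
n3→n2→n1: 4 + 4 = 8
n3→n2→n0→n1: 4 + 10 + 3 = 17
n3→n5→n0→n1: 9 + 9 + 3 = 21
The minimum is 8.

8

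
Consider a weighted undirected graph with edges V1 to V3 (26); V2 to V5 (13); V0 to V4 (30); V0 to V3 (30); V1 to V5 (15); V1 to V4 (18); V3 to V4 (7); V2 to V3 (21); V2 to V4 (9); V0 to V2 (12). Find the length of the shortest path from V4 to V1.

18

Checking several routes:
V4 - V3 - V2 - V5 - V1: 7 + 21 + 13 + 15 = 56
V4 - V1: 18
V4 - V0 - V2 - V5 - V1: 30 + 12 + 13 + 15 = 70
V4 - V3 - V1: 7 + 26 = 33
V4 - V2 - V5 - V1: 9 + 13 + 15 = 37
V4 - V2 - V3 - V1: 9 + 21 + 26 = 56
Best route has total 18.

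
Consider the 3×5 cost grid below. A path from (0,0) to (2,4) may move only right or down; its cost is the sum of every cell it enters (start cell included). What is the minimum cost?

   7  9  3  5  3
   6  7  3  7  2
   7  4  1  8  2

31

Cheapest: (0,0) → (0,1) → (0,2) → (0,3) → (0,4) → (1,4) → (2,4)
  7 + 9 + 3 + 5 + 3 + 2 + 2 = 31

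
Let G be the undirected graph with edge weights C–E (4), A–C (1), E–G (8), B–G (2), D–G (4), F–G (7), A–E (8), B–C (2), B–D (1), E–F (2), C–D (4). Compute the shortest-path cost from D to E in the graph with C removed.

11

Candidate routes:
D - G - F - E: 4 + 7 + 2 = 13
D - B - G - E: 1 + 2 + 8 = 11
D - B - G - F - E: 1 + 2 + 7 + 2 = 12
D - G - E: 4 + 8 = 12
The minimum is 11.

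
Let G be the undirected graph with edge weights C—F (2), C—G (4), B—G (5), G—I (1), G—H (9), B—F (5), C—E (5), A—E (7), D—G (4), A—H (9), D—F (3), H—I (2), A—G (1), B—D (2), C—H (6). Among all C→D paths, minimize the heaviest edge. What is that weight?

A few of the C→D routes:
C - G - D: max(4, 4) = 4
C - F - B - D: max(2, 5, 2) = 5
C - F - D: max(2, 3) = 3
C - F - B - G - D: max(2, 5, 5, 4) = 5
Best route has worst link 3.

3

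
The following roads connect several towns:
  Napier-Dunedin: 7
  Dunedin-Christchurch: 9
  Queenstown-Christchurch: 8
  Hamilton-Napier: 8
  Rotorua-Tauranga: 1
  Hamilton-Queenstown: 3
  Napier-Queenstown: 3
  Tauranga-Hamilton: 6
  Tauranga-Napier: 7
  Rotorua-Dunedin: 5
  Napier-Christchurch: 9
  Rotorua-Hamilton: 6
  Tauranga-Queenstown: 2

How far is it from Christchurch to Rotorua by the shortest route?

Checking several routes:
Christchurch → Napier → Tauranga → Rotorua: 9 + 7 + 1 = 17
Christchurch → Queenstown → Tauranga → Rotorua: 8 + 2 + 1 = 11
Christchurch → Dunedin → Rotorua: 9 + 5 = 14
Christchurch → Napier → Queenstown → Tauranga → Rotorua: 9 + 3 + 2 + 1 = 15
Christchurch → Queenstown → Hamilton → Rotorua: 8 + 3 + 6 = 17
Shortest: 11.

11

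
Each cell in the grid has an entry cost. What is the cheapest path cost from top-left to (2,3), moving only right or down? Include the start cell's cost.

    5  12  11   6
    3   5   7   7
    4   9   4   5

Best path: r0c0→r1c0→r1c1→r1c2→r2c2→r2c3
Cost: 5 + 3 + 5 + 7 + 4 + 5 = 29
For comparison, the top-then-right route costs 46.

29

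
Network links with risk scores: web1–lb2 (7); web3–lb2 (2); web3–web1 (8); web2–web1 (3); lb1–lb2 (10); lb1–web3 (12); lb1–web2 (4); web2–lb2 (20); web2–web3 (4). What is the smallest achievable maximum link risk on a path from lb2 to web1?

4

Some routes from lb2 to web1:
lb2→web3→web1: max(2, 8) = 8
lb2→web1: max(7) = 7
lb2→lb1→web2→web1: max(10, 4, 3) = 10
lb2→web3→web2→web1: max(2, 4, 3) = 4
The minimum achievable maximum is 4.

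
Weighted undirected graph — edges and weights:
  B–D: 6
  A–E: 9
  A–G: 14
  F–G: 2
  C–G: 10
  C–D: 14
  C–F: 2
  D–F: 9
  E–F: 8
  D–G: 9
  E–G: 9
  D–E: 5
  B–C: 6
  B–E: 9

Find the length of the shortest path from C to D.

Comparing a few candidate routes:
C - F - D: 2 + 9 = 11
C - D: 14
C - F - G - D: 2 + 2 + 9 = 13
C - B - D: 6 + 6 = 12
Shortest: 11.

11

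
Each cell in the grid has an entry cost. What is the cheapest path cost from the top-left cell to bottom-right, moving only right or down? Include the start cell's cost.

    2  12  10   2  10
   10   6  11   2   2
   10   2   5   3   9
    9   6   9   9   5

42

Take r0c0→r1c0→r1c1→r2c1→r2c2→r2c3→r2c4→r3c4 for a total of 2 + 10 + 6 + 2 + 5 + 3 + 9 + 5 = 42.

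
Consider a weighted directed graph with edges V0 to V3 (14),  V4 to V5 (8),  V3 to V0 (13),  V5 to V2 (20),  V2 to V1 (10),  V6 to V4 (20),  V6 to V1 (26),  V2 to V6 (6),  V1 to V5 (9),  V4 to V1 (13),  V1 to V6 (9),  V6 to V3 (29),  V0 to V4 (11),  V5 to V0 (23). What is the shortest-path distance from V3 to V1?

37

Paths from V3 to V1:
V3 - V0 - V4 - V5 - V2 - V1: 13 + 11 + 8 + 20 + 10 = 62
V3 - V0 - V4 - V1: 13 + 11 + 13 = 37
V3 - V0 - V4 - V5 - V2 - V6 - V1: 13 + 11 + 8 + 20 + 6 + 26 = 84
Shortest: 37.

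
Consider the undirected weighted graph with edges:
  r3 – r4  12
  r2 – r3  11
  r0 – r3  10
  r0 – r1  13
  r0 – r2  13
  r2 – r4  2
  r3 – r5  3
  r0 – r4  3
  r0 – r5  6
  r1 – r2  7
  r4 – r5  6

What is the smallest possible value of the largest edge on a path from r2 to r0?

3

Comparing a few candidate routes:
r2-r3-r5-r4-r0: max(11, 3, 6, 3) = 11
r2-r4-r0: max(2, 3) = 3
r2-r4-r5-r3-r0: max(2, 6, 3, 10) = 10
r2-r4-r5-r0: max(2, 6, 6) = 6
Best route has worst link 3.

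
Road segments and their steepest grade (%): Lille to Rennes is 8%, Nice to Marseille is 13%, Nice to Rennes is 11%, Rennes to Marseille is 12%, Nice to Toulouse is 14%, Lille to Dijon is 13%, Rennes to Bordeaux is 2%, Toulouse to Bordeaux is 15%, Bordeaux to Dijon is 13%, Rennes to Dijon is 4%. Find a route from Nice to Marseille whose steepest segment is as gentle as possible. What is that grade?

Routes from Nice to Marseille:
Nice→Rennes→Marseille: max(11, 12) = 12
Nice→Toulouse→Bordeaux→Dijon→Rennes→Marseille: max(14, 15, 13, 4, 12) = 15
Nice→Marseille: max(13) = 13
Nice→Toulouse→Bordeaux→Rennes→Marseille: max(14, 15, 2, 12) = 15
Nice→Toulouse→Bordeaux→Dijon→Lille→Rennes→Marseille: max(14, 15, 13, 13, 8, 12) = 15
Smallest bottleneck: 12%.

12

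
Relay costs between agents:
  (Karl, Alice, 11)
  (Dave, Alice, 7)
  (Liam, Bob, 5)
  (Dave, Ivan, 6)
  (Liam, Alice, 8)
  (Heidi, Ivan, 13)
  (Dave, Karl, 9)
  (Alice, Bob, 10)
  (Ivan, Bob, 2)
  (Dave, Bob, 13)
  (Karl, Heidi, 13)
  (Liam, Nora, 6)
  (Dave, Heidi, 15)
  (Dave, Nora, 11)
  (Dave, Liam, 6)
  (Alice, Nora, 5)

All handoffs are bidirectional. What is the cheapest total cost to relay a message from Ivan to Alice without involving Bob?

13

Comparing a few candidate routes:
Ivan→Dave→Liam→Alice: 6 + 6 + 8 = 20
Ivan→Dave→Alice: 6 + 7 = 13
Ivan→Dave→Liam→Nora→Alice: 6 + 6 + 6 + 5 = 23
Ivan→Dave→Nora→Alice: 6 + 11 + 5 = 22
Best route has total 13.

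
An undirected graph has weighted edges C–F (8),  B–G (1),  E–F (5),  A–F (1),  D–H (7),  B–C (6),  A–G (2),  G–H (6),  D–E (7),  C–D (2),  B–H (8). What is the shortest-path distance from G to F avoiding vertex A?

A few of the G→F routes:
G → H → D → C → F: 6 + 7 + 2 + 8 = 23
G → H → D → E → F: 6 + 7 + 7 + 5 = 25
G → B → H → D → C → F: 1 + 8 + 7 + 2 + 8 = 26
G → B → C → F: 1 + 6 + 8 = 15
G → B → C → D → E → F: 1 + 6 + 2 + 7 + 5 = 21
Best route has total 15.

15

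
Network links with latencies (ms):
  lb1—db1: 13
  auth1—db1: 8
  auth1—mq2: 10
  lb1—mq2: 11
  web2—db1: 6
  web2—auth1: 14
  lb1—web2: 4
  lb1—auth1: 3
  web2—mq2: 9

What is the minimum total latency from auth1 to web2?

7

A few of the auth1→web2 routes:
auth1 -> lb1 -> web2: 3 + 4 = 7
auth1 -> web2: 14
auth1 -> mq2 -> web2: 10 + 9 = 19
auth1 -> db1 -> web2: 8 + 6 = 14
auth1 -> lb1 -> db1 -> web2: 3 + 13 + 6 = 22
The minimum is 7 ms.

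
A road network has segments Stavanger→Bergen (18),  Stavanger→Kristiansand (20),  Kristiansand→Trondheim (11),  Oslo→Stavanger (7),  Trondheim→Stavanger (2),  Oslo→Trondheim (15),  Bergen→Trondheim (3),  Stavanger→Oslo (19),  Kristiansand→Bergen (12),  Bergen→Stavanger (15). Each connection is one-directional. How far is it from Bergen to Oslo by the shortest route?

24

Routes from Bergen to Oslo:
Bergen -> Stavanger -> Oslo: 15 + 19 = 34
Bergen -> Trondheim -> Stavanger -> Oslo: 3 + 2 + 19 = 24
Shortest: 24 km.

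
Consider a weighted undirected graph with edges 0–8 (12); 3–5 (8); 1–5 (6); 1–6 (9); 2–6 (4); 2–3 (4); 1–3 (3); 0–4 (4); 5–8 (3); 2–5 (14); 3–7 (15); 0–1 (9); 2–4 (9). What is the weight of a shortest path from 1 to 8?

9

Some routes from 1 to 8:
1 - 3 - 2 - 5 - 8: 3 + 4 + 14 + 3 = 24
1 - 3 - 5 - 8: 3 + 8 + 3 = 14
1 - 0 - 8: 9 + 12 = 21
1 - 5 - 8: 6 + 3 = 9
The minimum is 9.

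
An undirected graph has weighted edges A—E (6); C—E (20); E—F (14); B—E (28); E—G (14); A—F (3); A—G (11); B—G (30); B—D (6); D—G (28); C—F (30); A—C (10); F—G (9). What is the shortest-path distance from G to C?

Checking several routes:
G → F → A → E → C: 9 + 3 + 6 + 20 = 38
G → A → C: 11 + 10 = 21
G → F → A → C: 9 + 3 + 10 = 22
G → A → E → C: 11 + 6 + 20 = 37
G → E → A → C: 14 + 6 + 10 = 30
G → E → C: 14 + 20 = 34
Shortest: 21.

21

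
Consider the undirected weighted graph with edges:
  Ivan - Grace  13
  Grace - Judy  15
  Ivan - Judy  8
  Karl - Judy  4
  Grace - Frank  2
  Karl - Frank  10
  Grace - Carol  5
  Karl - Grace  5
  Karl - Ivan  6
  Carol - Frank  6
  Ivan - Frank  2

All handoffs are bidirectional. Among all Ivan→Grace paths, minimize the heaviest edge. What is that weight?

2

A few of the Ivan→Grace routes:
Ivan-Karl-Grace: max(6, 5) = 6
Ivan-Frank-Grace: max(2, 2) = 2
Ivan-Frank-Carol-Grace: max(2, 6, 5) = 6
Ivan-Judy-Karl-Grace: max(8, 4, 5) = 8
Best route has worst link 2.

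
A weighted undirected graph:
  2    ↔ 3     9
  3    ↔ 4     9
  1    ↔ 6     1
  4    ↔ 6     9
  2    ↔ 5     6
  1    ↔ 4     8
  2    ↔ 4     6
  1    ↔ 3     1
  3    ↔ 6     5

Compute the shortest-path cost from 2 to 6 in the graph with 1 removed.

Paths from 2 to 6 avoiding 1:
2 → 4 → 3 → 6: 6 + 9 + 5 = 20
2 → 3 → 6: 9 + 5 = 14
2 → 3 → 4 → 6: 9 + 9 + 9 = 27
2 → 4 → 6: 6 + 9 = 15
Shortest: 14.

14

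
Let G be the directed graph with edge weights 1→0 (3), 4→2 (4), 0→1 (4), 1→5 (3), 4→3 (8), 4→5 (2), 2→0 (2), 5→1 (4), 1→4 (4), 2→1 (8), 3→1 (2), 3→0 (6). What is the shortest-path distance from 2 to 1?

Routes from 2 to 1:
2 - 0 - 1: 2 + 4 = 6
2 - 1: 8
The minimum is 6.

6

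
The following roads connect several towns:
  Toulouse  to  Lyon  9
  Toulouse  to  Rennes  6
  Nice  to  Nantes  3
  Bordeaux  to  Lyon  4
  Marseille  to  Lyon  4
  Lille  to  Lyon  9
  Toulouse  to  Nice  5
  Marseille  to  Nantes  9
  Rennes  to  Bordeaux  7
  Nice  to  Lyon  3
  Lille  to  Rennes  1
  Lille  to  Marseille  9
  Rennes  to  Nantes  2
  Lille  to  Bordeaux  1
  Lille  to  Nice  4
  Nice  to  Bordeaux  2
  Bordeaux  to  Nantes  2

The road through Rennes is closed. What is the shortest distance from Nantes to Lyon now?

A few of the Nantes→Lyon routes:
Nantes - Bordeaux - Lyon: 2 + 4 = 6
Nantes - Nice - Lyon: 3 + 3 = 6
Nantes - Nice - Bordeaux - Lyon: 3 + 2 + 4 = 9
Nantes - Bordeaux - Nice - Lyon: 2 + 2 + 3 = 7
The minimum is 6.

6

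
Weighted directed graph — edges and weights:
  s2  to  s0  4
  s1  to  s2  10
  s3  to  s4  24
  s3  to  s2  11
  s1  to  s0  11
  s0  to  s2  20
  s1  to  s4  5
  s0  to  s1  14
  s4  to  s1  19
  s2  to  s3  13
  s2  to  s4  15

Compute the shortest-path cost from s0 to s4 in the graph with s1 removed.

35

Routes from s0 to s4 avoiding s1:
s0→s2→s4: 20 + 15 = 35
s0→s2→s3→s4: 20 + 13 + 24 = 57
Best route has total 35.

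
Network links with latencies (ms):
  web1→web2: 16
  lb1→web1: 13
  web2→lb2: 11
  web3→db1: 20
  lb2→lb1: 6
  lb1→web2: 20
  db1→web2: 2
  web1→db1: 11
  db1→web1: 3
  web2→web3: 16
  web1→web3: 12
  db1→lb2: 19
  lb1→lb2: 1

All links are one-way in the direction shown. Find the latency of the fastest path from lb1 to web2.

20

Paths from lb1 to web2:
lb1 -> web1 -> web3 -> db1 -> web2: 13 + 12 + 20 + 2 = 47
lb1 -> web1 -> web2: 13 + 16 = 29
lb1 -> web1 -> db1 -> web2: 13 + 11 + 2 = 26
lb1 -> web2: 20
The minimum is 20 ms.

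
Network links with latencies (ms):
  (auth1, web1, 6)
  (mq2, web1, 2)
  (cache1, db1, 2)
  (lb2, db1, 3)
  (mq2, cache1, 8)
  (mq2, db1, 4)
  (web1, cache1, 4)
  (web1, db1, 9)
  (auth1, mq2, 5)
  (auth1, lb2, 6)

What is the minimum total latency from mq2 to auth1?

Comparing a few candidate routes:
mq2 → db1 → cache1 → web1 → auth1: 4 + 2 + 4 + 6 = 16
mq2 → db1 → lb2 → auth1: 4 + 3 + 6 = 13
mq2 → web1 → cache1 → db1 → lb2 → auth1: 2 + 4 + 2 + 3 + 6 = 17
mq2 → web1 → auth1: 2 + 6 = 8
mq2 → auth1: 5
The minimum is 5 ms.

5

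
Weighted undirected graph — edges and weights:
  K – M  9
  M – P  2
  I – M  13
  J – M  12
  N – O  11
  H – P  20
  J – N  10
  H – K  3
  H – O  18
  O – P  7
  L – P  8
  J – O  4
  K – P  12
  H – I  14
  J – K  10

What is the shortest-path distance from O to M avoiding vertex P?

A few of the O→M routes:
O -> H -> K -> M: 18 + 3 + 9 = 30
O -> J -> K -> M: 4 + 10 + 9 = 23
O -> N -> J -> M: 11 + 10 + 12 = 33
O -> J -> M: 4 + 12 = 16
The minimum is 16.

16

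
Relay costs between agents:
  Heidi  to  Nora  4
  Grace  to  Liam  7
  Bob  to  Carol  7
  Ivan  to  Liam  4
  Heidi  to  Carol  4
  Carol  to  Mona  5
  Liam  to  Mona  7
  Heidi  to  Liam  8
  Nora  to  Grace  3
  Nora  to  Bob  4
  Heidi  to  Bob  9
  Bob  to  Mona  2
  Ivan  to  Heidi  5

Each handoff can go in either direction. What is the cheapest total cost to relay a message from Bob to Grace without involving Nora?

16

Some routes from Bob to Grace avoiding Nora:
Bob -> Mona -> Liam -> Grace: 2 + 7 + 7 = 16
Bob -> Heidi -> Liam -> Grace: 9 + 8 + 7 = 24
Bob -> Carol -> Mona -> Liam -> Grace: 7 + 5 + 7 + 7 = 26
Bob -> Heidi -> Ivan -> Liam -> Grace: 9 + 5 + 4 + 7 = 25
Bob -> Carol -> Heidi -> Liam -> Grace: 7 + 4 + 8 + 7 = 26
The minimum is 16.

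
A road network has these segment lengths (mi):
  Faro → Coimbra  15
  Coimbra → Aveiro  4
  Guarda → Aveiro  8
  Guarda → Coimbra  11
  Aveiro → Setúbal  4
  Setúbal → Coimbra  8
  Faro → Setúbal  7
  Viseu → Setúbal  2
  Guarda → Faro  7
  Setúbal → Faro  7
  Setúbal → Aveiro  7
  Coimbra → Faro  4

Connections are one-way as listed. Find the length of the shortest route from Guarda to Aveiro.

8

Some routes from Guarda to Aveiro:
Guarda -> Faro -> Coimbra -> Aveiro: 7 + 15 + 4 = 26
Guarda -> Faro -> Setúbal -> Aveiro: 7 + 7 + 7 = 21
Guarda -> Faro -> Setúbal -> Coimbra -> Aveiro: 7 + 7 + 8 + 4 = 26
Guarda -> Aveiro: 8
Guarda -> Coimbra -> Aveiro: 11 + 4 = 15
Best route has total 8 mi.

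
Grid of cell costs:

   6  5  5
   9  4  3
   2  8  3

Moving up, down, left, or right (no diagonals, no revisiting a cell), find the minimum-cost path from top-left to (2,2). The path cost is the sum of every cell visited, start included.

Cheapest: r0c0 r0c1 r1c1 r1c2 r2c2
  6 + 5 + 4 + 3 + 3 = 21

21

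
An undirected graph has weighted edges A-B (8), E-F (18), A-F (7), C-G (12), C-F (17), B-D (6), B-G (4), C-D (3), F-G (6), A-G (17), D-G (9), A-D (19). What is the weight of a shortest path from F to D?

15

Comparing a few candidate routes:
F-G-C-D: 6 + 12 + 3 = 21
F-A-D: 7 + 19 = 26
F-A-B-D: 7 + 8 + 6 = 21
F-C-D: 17 + 3 = 20
F-G-D: 6 + 9 = 15
F-G-B-D: 6 + 4 + 6 = 16
The minimum is 15.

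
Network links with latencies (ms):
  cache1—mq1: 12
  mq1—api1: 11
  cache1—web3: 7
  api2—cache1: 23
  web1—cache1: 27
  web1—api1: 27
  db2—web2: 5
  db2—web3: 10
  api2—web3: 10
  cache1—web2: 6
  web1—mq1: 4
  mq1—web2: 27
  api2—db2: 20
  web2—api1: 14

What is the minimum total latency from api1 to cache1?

Comparing a few candidate routes:
api1 - mq1 - web2 - cache1: 11 + 27 + 6 = 44
api1 - web1 - mq1 - cache1: 27 + 4 + 12 = 43
api1 - mq1 - web1 - cache1: 11 + 4 + 27 = 42
api1 - web2 - db2 - web3 - cache1: 14 + 5 + 10 + 7 = 36
api1 - mq1 - cache1: 11 + 12 = 23
api1 - web2 - cache1: 14 + 6 = 20
Best route has total 20 ms.

20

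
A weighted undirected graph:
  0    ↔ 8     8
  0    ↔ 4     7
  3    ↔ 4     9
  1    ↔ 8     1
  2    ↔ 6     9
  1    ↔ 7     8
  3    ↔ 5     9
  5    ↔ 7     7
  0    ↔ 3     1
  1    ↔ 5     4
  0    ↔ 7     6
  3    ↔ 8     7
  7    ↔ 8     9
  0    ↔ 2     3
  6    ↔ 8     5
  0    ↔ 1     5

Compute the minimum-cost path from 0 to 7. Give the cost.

6

Checking several routes:
0 -> 1 -> 5 -> 7: 5 + 4 + 7 = 16
0 -> 1 -> 7: 5 + 8 = 13
0 -> 1 -> 8 -> 7: 5 + 1 + 9 = 15
0 -> 7: 6
Shortest: 6.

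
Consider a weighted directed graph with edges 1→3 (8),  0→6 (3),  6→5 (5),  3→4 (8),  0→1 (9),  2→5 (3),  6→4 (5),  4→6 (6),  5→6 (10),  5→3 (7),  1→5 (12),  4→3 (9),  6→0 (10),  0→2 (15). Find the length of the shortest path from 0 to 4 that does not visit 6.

25

Routes from 0 to 4 avoiding 6:
0-1-3-4: 9 + 8 + 8 = 25
0-2-5-3-4: 15 + 3 + 7 + 8 = 33
0-1-5-3-4: 9 + 12 + 7 + 8 = 36
The minimum is 25.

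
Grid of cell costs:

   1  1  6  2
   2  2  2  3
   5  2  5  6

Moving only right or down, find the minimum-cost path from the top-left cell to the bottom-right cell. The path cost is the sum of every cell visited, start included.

Path [0,0] -> [0,1] -> [1,1] -> [1,2] -> [1,3] -> [2,3]: 1 + 1 + 2 + 2 + 3 + 6 = 15.
(Top row then right column would cost 19.)

15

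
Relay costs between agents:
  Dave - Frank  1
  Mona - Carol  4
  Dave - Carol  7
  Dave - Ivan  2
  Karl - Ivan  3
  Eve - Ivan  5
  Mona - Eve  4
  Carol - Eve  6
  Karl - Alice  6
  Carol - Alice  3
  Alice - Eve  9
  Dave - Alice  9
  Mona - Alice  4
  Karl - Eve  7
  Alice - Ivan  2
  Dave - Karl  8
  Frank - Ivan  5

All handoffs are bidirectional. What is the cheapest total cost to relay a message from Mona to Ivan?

A few of the Mona→Ivan routes:
Mona-Eve-Ivan: 4 + 5 = 9
Mona-Alice-Karl-Ivan: 4 + 6 + 3 = 13
Mona-Alice-Ivan: 4 + 2 = 6
Mona-Carol-Alice-Ivan: 4 + 3 + 2 = 9
Mona-Carol-Dave-Ivan: 4 + 7 + 2 = 13
Best route has total 6.

6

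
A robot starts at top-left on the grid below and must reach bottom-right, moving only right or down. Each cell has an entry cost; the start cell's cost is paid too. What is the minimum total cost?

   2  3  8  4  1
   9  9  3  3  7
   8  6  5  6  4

29

Take (0,0)→(0,1)→(0,2)→(0,3)→(0,4)→(1,4)→(2,4) for a total of 2 + 3 + 8 + 4 + 1 + 7 + 4 = 29.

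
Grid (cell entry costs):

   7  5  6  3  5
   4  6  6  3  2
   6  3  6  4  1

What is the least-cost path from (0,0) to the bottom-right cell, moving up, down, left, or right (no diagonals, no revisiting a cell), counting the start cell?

27

Best path: r0c0 r0c1 r0c2 r0c3 r1c3 r1c4 r2c4
Cost: 7 + 5 + 6 + 3 + 3 + 2 + 1 = 27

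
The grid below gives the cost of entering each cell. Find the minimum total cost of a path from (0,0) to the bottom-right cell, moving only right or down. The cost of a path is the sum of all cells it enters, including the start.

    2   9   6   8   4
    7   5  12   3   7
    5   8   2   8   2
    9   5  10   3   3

Path (0,0)→(1,0)→(1,1)→(2,1)→(2,2)→(2,3)→(2,4)→(3,4): 2 + 7 + 5 + 8 + 2 + 8 + 2 + 3 = 37.

37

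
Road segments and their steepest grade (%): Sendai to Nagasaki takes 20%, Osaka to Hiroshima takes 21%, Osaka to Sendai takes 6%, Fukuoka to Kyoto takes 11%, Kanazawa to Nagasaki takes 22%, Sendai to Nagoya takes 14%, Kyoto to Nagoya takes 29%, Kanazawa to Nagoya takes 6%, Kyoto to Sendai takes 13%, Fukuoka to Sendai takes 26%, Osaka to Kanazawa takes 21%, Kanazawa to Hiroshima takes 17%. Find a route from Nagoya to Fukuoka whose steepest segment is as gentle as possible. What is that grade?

14

A few of the Nagoya→Fukuoka routes:
Nagoya→Kanazawa→Osaka→Sendai→Kyoto→Fukuoka: max(6, 21, 6, 13, 11) = 21
Nagoya→Kanazawa→Osaka→Sendai→Fukuoka: max(6, 21, 6, 26) = 26
Nagoya→Kanazawa→Hiroshima→Osaka→Sendai→Kyoto→Fukuoka: max(6, 17, 21, 6, 13, 11) = 21
Nagoya→Sendai→Kyoto→Fukuoka: max(14, 13, 11) = 14
Nagoya→Kanazawa→Nagasaki→Sendai→Kyoto→Fukuoka: max(6, 22, 20, 13, 11) = 22
Nagoya→Sendai→Fukuoka: max(14, 26) = 26
Smallest bottleneck: 14%.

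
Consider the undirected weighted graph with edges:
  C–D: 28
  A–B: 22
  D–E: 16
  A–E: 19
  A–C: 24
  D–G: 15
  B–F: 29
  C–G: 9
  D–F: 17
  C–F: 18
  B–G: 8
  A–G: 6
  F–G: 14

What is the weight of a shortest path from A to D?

21

Some routes from A to D:
A - G - D: 6 + 15 = 21
A - E - D: 19 + 16 = 35
A - G - F - D: 6 + 14 + 17 = 37
A - G - C - D: 6 + 9 + 28 = 43
A - C - G - D: 24 + 9 + 15 = 48
A - B - G - D: 22 + 8 + 15 = 45
Best route has total 21.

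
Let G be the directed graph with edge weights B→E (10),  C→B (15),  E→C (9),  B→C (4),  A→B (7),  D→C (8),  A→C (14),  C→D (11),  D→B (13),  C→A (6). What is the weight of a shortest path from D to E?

23

Routes from D to E:
D → B → E: 13 + 10 = 23
D → C → A → B → E: 8 + 6 + 7 + 10 = 31
D → C → B → E: 8 + 15 + 10 = 33
Shortest: 23.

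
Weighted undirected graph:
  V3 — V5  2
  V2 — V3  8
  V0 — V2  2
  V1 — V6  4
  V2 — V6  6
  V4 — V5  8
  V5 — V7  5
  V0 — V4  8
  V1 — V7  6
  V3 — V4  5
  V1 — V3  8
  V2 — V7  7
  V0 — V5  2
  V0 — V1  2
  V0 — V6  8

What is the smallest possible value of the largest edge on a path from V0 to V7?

Checking several routes:
V0 - V2 - V7: max(2, 7) = 7
V0 - V2 - V6 - V1 - V7: max(2, 6, 4, 6) = 6
V0 - V1 - V6 - V2 - V7: max(2, 4, 6, 7) = 7
V0 - V5 - V7: max(2, 5) = 5
V0 - V1 - V7: max(2, 6) = 6
The minimum achievable maximum is 5.

5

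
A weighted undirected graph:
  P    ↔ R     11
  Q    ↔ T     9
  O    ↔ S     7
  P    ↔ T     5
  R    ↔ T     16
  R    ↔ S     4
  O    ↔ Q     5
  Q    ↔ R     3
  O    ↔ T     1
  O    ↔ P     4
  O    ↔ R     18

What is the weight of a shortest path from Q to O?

Comparing a few candidate routes:
Q - O: 5
Q - R - P - O: 3 + 11 + 4 = 18
Q - T - O: 9 + 1 = 10
Q - R - S - O: 3 + 4 + 7 = 14
Best route has total 5.

5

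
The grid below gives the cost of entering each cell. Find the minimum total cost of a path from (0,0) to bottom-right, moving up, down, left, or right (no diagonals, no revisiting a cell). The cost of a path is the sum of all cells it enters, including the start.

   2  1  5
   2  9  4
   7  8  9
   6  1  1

Best path: r0c0 → r1c0 → r2c0 → r3c0 → r3c1 → r3c2
Cost: 2 + 2 + 7 + 6 + 1 + 1 = 19

19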